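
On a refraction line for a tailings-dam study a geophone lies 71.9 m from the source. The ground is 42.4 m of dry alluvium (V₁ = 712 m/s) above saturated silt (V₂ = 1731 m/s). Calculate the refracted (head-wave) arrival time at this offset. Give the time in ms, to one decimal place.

t = x/V₂ + 2h·√(V₂²−V₁²)/(V₁V₂).
√(V₂²−V₁²) = √(1731²−712²) = 1577.8 m/s; delay term = 2·42.4·1577.8/(712·1731) = 0.10856 s.
t = 71.9/1731 + 0.10856 = 0.15010 s.

150.1 ms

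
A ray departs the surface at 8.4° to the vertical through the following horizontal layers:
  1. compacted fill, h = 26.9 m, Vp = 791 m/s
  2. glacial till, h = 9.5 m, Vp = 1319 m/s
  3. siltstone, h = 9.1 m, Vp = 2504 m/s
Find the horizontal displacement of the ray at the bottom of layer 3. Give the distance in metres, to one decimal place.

Apply Snell's law at each interface; in layer i the horizontal offset is hᵢ·tan θᵢ.
Layer 1: θ = 8.40°; offset = 26.9·tan 8.40° = 3.972 m.
Layer 2: sin θ = 1319·sin 8.4°/791 = 0.2436, θ = 14.10°; offset = 9.5·tan 14.10° = 2.386 m.
Layer 3: sin θ = 2504·sin 8.4°/791 = 0.4624, θ = 27.54°; offset = 9.1·tan 27.54° = 4.746 m.
Σ offsets = 11.104 m.

11.1 m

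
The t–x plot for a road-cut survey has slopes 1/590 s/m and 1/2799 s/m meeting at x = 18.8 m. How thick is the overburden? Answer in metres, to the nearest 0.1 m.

7.6 m

x_cross = 2h·√((V₂+V₁)/(V₂−V₁)) → h = x_cross / (2·√((V₂+V₁)/(V₂−V₁))).
√((V₂+V₁)/(V₂−V₁)) = √((2799+590)/(2799−590)) = 1.2386.
h = 18.8 / (2·1.2386) = 7.59 m.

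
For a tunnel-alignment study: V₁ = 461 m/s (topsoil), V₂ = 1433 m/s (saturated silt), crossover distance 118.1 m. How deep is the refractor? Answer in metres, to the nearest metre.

h = (x_cross/2)·√((V₂−V₁)/(V₂+V₁)).
(V₂−V₁)/(V₂+V₁) = (1433−461)/(1433+461) = 0.5132; √ = 0.7164.
h = (118.1/2)·0.7164 = 42.30 m.

42 m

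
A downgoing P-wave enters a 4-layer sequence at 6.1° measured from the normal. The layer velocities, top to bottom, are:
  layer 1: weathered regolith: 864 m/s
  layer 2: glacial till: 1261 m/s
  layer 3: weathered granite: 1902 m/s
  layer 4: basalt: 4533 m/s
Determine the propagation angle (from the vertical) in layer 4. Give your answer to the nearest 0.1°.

33.9°

Ray parameter p = sin 6.1° / 864 = 1.2299e-04 s/m.
sin θ_4 = p·V_4 = 1.2299e-04 × 4533 = 0.5575.
θ_4 = 33.88° from the vertical.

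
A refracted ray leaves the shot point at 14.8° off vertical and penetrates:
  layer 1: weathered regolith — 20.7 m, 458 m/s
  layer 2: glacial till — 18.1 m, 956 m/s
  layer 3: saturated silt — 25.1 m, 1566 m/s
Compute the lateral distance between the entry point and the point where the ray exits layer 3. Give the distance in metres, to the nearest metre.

62 m

Ray parameter p = sin 14.8° / 458 m/s = 5.5774e-04 s/m.
Layer 1: θ = 14.80°; offset = 20.7·tan 14.80° = 5.469 m.
Layer 2: sin θ = p·956 = 0.5332 → θ = 32.22°; offset = 18.1·tan 32.22° = 11.408 m.
Layer 3: sin θ = p·1566 = 0.8734 → θ = 60.86°; offset = 25.1·tan 60.86° = 45.020 m.
Total horizontal offset = 61.897 m.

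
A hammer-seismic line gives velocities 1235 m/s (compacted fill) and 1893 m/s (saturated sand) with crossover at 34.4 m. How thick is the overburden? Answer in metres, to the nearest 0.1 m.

x_cross = 2h·√((V₂+V₁)/(V₂−V₁)) → h = x_cross / (2·√((V₂+V₁)/(V₂−V₁))).
√((V₂+V₁)/(V₂−V₁)) = √((1893+1235)/(1893−1235)) = 2.1803.
h = 34.4 / (2·2.1803) = 7.89 m.

7.9 m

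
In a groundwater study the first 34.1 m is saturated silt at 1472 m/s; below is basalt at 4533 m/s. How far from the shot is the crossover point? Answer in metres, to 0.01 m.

x_cross = 2h·√((V₂+V₁)/(V₂−V₁)).
(V₂+V₁)/(V₂−V₁) = (4533+1472)/(4533−1472) = 1.9618; √ = 1.4006.
x_cross = 2·34.1·1.4006 = 95.52 m.

95.52 m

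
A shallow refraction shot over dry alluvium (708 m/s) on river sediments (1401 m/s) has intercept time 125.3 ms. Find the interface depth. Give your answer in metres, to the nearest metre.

θ_c = arcsin(708/1401) = 30.35°; cos θ_c = 0.8629.
tᵢ = 2h cos θ_c/V₁ ⇒ h = tᵢ·V₁/(2 cos θ_c) = 0.1253·708/(2·0.8629) = 51.40 m.

51 m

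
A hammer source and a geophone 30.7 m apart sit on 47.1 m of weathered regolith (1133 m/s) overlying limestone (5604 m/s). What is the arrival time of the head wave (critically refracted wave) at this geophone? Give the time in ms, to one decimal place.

t = x/V₂ + 2h·√(V₂²−V₁²)/(V₁V₂).
√(V₂²−V₁²) = √(5604²−1133²) = 5488.3 m/s; delay term = 2·47.1·5488.3/(1133·5604) = 0.08143 s.
t = 30.7/5604 + 0.08143 = 0.08690 s.

86.9 ms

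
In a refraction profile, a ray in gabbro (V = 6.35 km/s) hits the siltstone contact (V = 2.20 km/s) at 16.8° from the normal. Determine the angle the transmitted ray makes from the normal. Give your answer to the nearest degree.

6°

sin θ₁/V₁ = sin θ₂/V₂ ⇒ sin θ₂ = 2.20·sin 16.8°/6.35 = 2.20·0.2890/6.35 = 0.1001.
θ₂ = arcsin 0.1001 = 5.75° from the normal.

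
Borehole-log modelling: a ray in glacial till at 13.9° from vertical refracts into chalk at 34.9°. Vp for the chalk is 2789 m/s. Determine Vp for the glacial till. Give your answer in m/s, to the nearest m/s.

1171 m/s

sin 13.9° = 0.2402; sin 34.9° = 0.5721.
V₁ = V₂·(sin θ₁/sin θ₂) = 2789·(0.2402/0.5721) = 1171.02 m/s.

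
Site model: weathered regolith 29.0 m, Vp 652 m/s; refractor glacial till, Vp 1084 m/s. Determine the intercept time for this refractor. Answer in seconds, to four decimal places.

tᵢ = 2h·√(V₂²−V₁²)/(V₁V₂).
√(V₂²−V₁²) = √(1084²−652²) = 866.0 m/s.
tᵢ = 2·29.0·866.0/(652·1084) = 0.07107 s.

0.0711 s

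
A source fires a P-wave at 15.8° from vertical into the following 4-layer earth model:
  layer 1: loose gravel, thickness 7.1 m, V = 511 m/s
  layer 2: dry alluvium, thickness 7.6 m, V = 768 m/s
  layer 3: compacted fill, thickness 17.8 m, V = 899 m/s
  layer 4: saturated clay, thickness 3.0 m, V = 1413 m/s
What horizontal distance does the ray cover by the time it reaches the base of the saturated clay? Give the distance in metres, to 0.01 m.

Apply Snell's law at each interface; in layer i the horizontal offset is hᵢ·tan θᵢ.
Layer 1: θ = 15.80°; offset = 7.1·tan 15.80° = 2.0091 m.
Layer 2: sin θ = 768·sin 15.8°/511 = 0.4092, θ = 24.16°; offset = 7.6·tan 24.16° = 3.4085 m.
Layer 3: sin θ = 899·sin 15.8°/511 = 0.4790, θ = 28.62°; offset = 17.8·tan 28.62° = 9.7135 m.
Layer 4: sin θ = 1413·sin 15.8°/511 = 0.7529, θ = 48.84°; offset = 3.0·tan 48.84° = 3.4320 m.
Σ offsets = 18.5631 m.

18.56 m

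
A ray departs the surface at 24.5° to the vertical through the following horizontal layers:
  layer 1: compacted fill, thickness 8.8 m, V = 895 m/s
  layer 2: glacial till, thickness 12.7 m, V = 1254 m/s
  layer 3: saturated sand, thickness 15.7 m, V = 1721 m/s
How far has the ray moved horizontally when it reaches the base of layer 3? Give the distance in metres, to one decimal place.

33.8 m

Ray parameter p = sin 24.5° / 895 m/s = 4.6334e-04 s/m.
Layer 1: θ = 24.50°; offset = 8.8·tan 24.50° = 4.010 m.
Layer 2: sin θ = p·1254 = 0.5810 → θ = 35.52°; offset = 12.7·tan 35.52° = 9.067 m.
Layer 3: sin θ = p·1721 = 0.7974 → θ = 52.88°; offset = 15.7·tan 52.88° = 20.747 m.
Σ offsets = 33.824 m.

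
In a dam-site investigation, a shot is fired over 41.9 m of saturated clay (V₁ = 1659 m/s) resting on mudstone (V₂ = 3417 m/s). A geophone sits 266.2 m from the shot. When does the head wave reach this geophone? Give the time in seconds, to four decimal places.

t = x/V₂ + 2h·√(V₂²−V₁²)/(V₁V₂).
√(V₂²−V₁²) = √(3417²−1659²) = 2987.2 m/s; delay term = 2·41.9·2987.2/(1659·3417) = 0.04416 s.
t = 266.2/3417 + 0.04416 = 0.12206 s.

0.1221 s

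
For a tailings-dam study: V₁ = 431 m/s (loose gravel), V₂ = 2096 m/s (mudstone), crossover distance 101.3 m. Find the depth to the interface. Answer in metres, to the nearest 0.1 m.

41.1 m

h = (x_cross/2)·√((V₂−V₁)/(V₂+V₁)).
(V₂−V₁)/(V₂+V₁) = (2096−431)/(2096+431) = 0.6589; √ = 0.8117.
h = (101.3/2)·0.8117 = 41.11 m.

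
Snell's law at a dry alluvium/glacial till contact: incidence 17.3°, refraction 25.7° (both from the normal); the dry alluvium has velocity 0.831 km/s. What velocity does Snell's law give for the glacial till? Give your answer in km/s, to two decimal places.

Snell's law: sin 17.3°/V₁ = sin 25.7°/V₂.
V₂ = V₁·sin 25.7°/sin 17.3° = 0.831 × 1.4583 = 1.21 km/s.

1.21 km/s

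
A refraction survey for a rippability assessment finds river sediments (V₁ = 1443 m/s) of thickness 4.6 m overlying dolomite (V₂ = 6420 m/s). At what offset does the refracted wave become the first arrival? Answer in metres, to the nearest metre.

12 m

x_cross = 2h·√((V₂+V₁)/(V₂−V₁)).
(V₂+V₁)/(V₂−V₁) = (6420+1443)/(6420−1443) = 1.5799; √ = 1.2569.
x_cross = 2·4.6·1.2569 = 11.56 m.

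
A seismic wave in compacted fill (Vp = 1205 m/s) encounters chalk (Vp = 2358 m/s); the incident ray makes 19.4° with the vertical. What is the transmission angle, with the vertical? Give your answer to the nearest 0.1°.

Snell's law: sin θ₂ = (V₂/V₁)·sin θ₁ = (2358/1205)·sin 19.4° = 0.6500.
θ₂ = sin⁻¹(0.6500) = 40.54° (from vertical).

40.5°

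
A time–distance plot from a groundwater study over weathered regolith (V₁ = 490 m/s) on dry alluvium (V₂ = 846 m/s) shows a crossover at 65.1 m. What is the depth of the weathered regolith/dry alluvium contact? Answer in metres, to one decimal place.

x_cross = 2h·√((V₂+V₁)/(V₂−V₁)) → h = x_cross / (2·√((V₂+V₁)/(V₂−V₁))).
√((V₂+V₁)/(V₂−V₁)) = √((846+490)/(846−490)) = 1.9372.
h = 65.1 / (2·1.9372) = 16.80 m.

16.8 m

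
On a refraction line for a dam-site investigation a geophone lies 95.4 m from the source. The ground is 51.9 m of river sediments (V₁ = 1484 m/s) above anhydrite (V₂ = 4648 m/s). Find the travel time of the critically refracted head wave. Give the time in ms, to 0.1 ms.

86.8 ms

θ_c = arcsin(V₁/V₂) = arcsin(1484/4648) = 18.62°, cos θ_c = 0.9477.
Intercept time tᵢ = 2h cos θ_c / V₁ = 2·51.9·0.9477/1484 = 0.06629 s.
t = x/V₂ + tᵢ = 95.4/4648 + 0.06629 = 0.08681 s.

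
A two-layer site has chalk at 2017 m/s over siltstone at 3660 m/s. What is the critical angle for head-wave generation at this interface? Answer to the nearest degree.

33°

Critical incidence: sin θ_c = V₁/V₂ = 2017/3660 = 0.5511.
θ_c = arcsin 0.5511 = 33.44°.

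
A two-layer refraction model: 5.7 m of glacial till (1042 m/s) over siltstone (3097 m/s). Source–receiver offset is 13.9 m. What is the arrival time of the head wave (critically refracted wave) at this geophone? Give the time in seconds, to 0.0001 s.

0.0148 s

t = x/V₂ + 2h·√(V₂²−V₁²)/(V₁V₂).
√(V₂²−V₁²) = √(3097²−1042²) = 2916.4 m/s; delay term = 2·5.7·2916.4/(1042·3097) = 0.01030 s.
t = 13.9/3097 + 0.01030 = 0.01479 s.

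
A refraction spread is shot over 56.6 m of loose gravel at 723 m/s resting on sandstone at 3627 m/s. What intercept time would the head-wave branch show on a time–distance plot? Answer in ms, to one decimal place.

153.4 ms

θ_c = arcsin(V₁/V₂) = arcsin(723/3627) = 11.50°; cos θ_c = 0.9799.
tᵢ = 2h·cos θ_c / V₁ = 2·56.6·0.9799 / 723 = 0.15343 s.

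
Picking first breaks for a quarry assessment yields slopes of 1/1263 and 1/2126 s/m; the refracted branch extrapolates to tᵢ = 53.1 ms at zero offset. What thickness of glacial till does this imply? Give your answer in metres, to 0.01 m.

41.69 m

h = tᵢ·V₁·V₂ / (2·√(V₂²−V₁²)).
√(V₂²−V₁²) = √(2126² − 1263²) = 1710.2 m/s.
h = 0.0531 s × 1263 × 2126 / (2 × 1710.2) = 41.69 m.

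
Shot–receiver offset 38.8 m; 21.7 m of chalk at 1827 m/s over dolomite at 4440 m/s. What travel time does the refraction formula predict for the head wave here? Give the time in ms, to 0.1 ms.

30.4 ms

t = x/V₂ + 2h·√(V₂²−V₁²)/(V₁V₂).
√(V₂²−V₁²) = √(4440²−1827²) = 4046.7 m/s; delay term = 2·21.7·4046.7/(1827·4440) = 0.02165 s.
t = 38.8/4440 + 0.02165 = 0.03039 s.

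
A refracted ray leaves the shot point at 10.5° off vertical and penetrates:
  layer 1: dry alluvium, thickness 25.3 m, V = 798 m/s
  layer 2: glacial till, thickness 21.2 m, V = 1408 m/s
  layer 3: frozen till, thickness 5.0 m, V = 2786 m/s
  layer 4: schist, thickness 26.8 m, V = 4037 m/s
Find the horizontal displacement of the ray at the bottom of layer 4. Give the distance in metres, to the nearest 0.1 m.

p = sin θ₁/V₁ = sin 10.5°/798 = 2.2837e-04 s/m is conserved through the stack.
Layer 1: θ = 10.50°; offset = 25.3·tan 10.50° = 4.689 m.
Layer 2: sin θ = p·1408 = 0.3215 → θ = 18.76°; offset = 21.2·tan 18.76° = 7.199 m.
Layer 3: sin θ = p·2786 = 0.6362 → θ = 39.51°; offset = 5.0·tan 39.51° = 4.123 m.
Layer 4: sin θ = p·4037 = 0.9219 → θ = 67.21°; offset = 26.8·tan 67.21° = 63.777 m.
Total horizontal offset = 79.788 m.

79.8 m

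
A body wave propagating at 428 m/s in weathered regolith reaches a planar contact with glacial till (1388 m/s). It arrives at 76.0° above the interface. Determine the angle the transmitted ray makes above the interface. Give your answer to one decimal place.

Angle from the normal: 90° − 76.0° = 14.0°.
sin θ₁/V₁ = sin θ₂/V₂ ⇒ sin θ₂ = 1388·sin 14.0°/428 = 1388·0.2419/428 = 0.7846.
θ₂ = arcsin 0.7846 = 51.68° from the normal.
From the interface: 90° − 51.68° = 38.32°.

38.3°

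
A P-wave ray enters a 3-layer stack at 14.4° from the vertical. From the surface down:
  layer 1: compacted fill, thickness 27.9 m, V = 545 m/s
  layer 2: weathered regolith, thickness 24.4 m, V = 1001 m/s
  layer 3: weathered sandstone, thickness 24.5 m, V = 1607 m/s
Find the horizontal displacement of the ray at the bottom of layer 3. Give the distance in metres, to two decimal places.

46.12 m

Ray parameter p = sin 14.4° / 545 m/s = 4.5631e-04 s/m.
Layer 1: θ = 14.40°; offset = 27.9·tan 14.40° = 7.1635 m.
Layer 2: sin θ = p·1001 = 0.4568 → θ = 27.18°; offset = 24.4·tan 27.18° = 12.5285 m.
Layer 3: sin θ = p·1607 = 0.7333 → θ = 47.16°; offset = 24.5·tan 47.16° = 26.4235 m.
Total horizontal offset = 46.1155 m.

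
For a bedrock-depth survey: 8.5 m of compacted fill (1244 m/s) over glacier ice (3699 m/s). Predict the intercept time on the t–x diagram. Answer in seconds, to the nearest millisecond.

θ_c = arcsin(V₁/V₂) = arcsin(1244/3699) = 19.65°; cos θ_c = 0.9418.
tᵢ = 2h·cos θ_c / V₁ = 2·8.5·0.9418 / 1244 = 0.01287 s.

0.013 s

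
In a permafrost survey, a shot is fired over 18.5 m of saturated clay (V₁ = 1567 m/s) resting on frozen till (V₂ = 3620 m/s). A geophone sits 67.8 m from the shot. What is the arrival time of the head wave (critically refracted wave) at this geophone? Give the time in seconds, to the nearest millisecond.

θ_c = arcsin(V₁/V₂) = arcsin(1567/3620) = 25.65°, cos θ_c = 0.9015.
Intercept time tᵢ = 2h cos θ_c / V₁ = 2·18.5·0.9015/1567 = 0.02129 s.
t = x/V₂ + tᵢ = 67.8/3620 + 0.02129 = 0.04001 s.

0.040 s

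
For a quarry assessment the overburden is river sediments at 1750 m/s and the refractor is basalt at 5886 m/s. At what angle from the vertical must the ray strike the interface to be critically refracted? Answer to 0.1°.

17.3°

At critical incidence the refracted ray runs along the interface (θ₂ = 90°), so sin θ_c = V₁/V₂.
θ_c = arcsin(1750/5886) = arcsin 0.2973 = 17.30°.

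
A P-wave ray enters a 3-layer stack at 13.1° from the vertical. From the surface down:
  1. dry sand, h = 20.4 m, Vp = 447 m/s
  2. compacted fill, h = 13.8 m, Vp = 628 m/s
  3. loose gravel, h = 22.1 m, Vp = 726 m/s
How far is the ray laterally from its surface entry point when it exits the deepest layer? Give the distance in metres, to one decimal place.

18.1 m

Apply Snell's law at each interface; in layer i the horizontal offset is hᵢ·tan θᵢ.
Layer 1: θ = 13.10°; offset = 20.4·tan 13.10° = 4.747 m.
Layer 2: sin θ = 628·sin 13.1°/447 = 0.3184, θ = 18.57°; offset = 13.8·tan 18.57° = 4.636 m.
Layer 3: sin θ = 726·sin 13.1°/447 = 0.3681, θ = 21.60°; offset = 22.1·tan 21.60° = 8.750 m.
Summing the layer offsets gives 18.133 m.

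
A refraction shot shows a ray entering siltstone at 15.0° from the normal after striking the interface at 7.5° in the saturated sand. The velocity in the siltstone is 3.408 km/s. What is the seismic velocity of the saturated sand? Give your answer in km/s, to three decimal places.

Snell's law: sin 7.5°/V₁ = sin 15.0°/V₂.
V₁ = V₂·sin 7.5°/sin 15.0° = 3.408 × 0.5043 = 1.719 km/s.

1.719 km/s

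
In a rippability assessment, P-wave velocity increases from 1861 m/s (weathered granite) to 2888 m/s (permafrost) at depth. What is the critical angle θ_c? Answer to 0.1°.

40.1°

At critical incidence the refracted ray runs along the interface (θ₂ = 90°), so sin θ_c = V₁/V₂.
θ_c = arcsin(1861/2888) = arcsin 0.6444 = 40.12°.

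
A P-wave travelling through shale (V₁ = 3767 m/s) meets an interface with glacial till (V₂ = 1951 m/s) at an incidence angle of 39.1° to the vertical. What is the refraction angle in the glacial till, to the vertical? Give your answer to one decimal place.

sin θ₁/V₁ = sin θ₂/V₂ ⇒ sin θ₂ = 1951·sin 39.1°/3767 = 1951·0.6307/3767 = 0.3266.
θ₂ = sin⁻¹(0.3266) = 19.06° (from vertical).

19.1°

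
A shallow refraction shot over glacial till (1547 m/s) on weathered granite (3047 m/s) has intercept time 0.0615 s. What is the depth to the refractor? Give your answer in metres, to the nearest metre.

θ_c = arcsin(1547/3047) = 30.51°; cos θ_c = 0.8615.
tᵢ = 2h cos θ_c/V₁ ⇒ h = tᵢ·V₁/(2 cos θ_c) = 0.0615·1547/(2·0.8615) = 55.22 m.

55 m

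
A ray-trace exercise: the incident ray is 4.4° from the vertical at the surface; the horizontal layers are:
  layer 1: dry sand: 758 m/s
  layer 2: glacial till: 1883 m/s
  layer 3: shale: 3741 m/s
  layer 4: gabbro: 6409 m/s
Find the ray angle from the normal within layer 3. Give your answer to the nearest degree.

Snell's law across each interface conserves sin θ / V, so sin θ_3 = V_3·sin θ₁/V₁.
sin θ_3 = 3741 × sin 4.4° / 758 = 0.3786.
θ_3 = arcsin 0.3786 = 22.25°.

22°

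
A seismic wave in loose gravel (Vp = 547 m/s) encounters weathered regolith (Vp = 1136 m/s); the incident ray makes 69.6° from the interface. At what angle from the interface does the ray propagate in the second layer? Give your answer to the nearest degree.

44°

Angle from the normal: 90° − 69.6° = 20.4°.
Snell's law: sin θ₂ = (V₂/V₁)·sin θ₁ = (1136/547)·sin 20.4° = 0.7239.
θ₂ = arcsin 0.7239 = 46.38° from the normal.
From the interface: 90° − 46.38° = 43.62°.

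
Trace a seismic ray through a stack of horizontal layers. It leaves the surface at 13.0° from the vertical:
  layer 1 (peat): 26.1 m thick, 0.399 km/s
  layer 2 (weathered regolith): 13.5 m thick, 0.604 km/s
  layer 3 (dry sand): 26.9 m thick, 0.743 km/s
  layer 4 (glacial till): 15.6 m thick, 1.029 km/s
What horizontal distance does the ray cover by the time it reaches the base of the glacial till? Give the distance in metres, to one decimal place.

Apply Snell's law at each interface; in layer i the horizontal offset is hᵢ·tan θᵢ.
Layer 1: θ = 13.00°; offset = 26.1·tan 13.00° = 6.026 m.
Layer 2: sin θ = 0.604·sin 13.0°/0.399 = 0.3405, θ = 19.91°; offset = 13.5·tan 19.91° = 4.889 m.
Layer 3: sin θ = 0.743·sin 13.0°/0.399 = 0.4189, θ = 24.76°; offset = 26.9·tan 24.76° = 12.409 m.
Layer 4: sin θ = 1.029·sin 13.0°/0.399 = 0.5801, θ = 35.46°; offset = 15.6·tan 35.46° = 11.111 m.
Σ offsets = 34.435 m.

34.4 m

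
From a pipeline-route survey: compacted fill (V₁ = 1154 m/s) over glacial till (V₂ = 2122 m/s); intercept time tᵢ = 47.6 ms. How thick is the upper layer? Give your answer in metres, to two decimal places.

32.73 m

h = tᵢ·V₁·V₂ / (2·√(V₂²−V₁²)).
√(V₂²−V₁²) = √(2122² − 1154²) = 1780.8 m/s.
h = 0.0476 s × 1154 × 2122 / (2 × 1780.8) = 32.73 m.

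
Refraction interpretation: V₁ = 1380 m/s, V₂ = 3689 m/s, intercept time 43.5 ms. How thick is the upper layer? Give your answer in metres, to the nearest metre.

θ_c = arcsin(1380/3689) = 21.97°; cos θ_c = 0.9274.
tᵢ = 2h cos θ_c/V₁ ⇒ h = tᵢ·V₁/(2 cos θ_c) = 0.0435·1380/(2·0.9274) = 32.36 m.

32 m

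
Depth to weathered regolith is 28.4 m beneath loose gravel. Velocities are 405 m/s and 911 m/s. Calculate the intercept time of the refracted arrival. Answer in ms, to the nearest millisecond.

θ_c = arcsin(V₁/V₂) = arcsin(405/911) = 26.40°; cos θ_c = 0.8957.
tᵢ = 2h·cos θ_c / V₁ = 2·28.4·0.8957 / 405 = 0.12563 s.

126 ms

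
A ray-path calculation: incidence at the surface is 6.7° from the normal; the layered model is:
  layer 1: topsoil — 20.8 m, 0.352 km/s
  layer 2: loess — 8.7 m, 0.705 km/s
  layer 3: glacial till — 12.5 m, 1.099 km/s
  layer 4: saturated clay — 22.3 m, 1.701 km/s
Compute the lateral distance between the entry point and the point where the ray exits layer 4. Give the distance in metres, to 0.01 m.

Ray parameter p = sin 6.7° / 0.352 km/s = 3.3145e-01 s/km.
Layer 1: θ = 6.70°; offset = 20.8·tan 6.70° = 2.4434 m.
Layer 2: sin θ = p·0.705 = 0.2337 → θ = 13.51°; offset = 8.7·tan 13.51° = 2.0908 m.
Layer 3: sin θ = p·1.099 = 0.3643 → θ = 21.36°; offset = 12.5·tan 21.36° = 4.8892 m.
Layer 4: sin θ = p·1.701 = 0.5638 → θ = 34.32°; offset = 22.3·tan 34.32° = 15.2228 m.
Total horizontal offset = 24.6463 m.

24.65 m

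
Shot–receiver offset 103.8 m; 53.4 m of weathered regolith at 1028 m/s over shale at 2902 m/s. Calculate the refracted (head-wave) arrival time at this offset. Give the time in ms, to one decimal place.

132.9 ms

t = x/V₂ + 2h·√(V₂²−V₁²)/(V₁V₂).
√(V₂²−V₁²) = √(2902²−1028²) = 2713.8 m/s; delay term = 2·53.4·2713.8/(1028·2902) = 0.09715 s.
t = 103.8/2902 + 0.09715 = 0.13292 s.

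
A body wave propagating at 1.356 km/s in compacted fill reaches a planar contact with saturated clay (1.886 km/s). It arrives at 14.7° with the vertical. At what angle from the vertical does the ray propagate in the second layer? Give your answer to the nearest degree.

sin θ₁/V₁ = sin θ₂/V₂ ⇒ sin θ₂ = 1.886·sin 14.7°/1.356 = 1.886·0.2538/1.356 = 0.3529.
θ₂ = sin⁻¹(0.3529) = 20.67° (from vertical).

21°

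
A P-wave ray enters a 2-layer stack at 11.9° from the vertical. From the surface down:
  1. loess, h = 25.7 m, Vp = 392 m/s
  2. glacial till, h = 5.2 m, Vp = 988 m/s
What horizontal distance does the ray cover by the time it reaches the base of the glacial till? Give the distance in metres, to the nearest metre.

9 m

Apply Snell's law at each interface; in layer i the horizontal offset is hᵢ·tan θᵢ.
Layer 1: θ = 11.90°; offset = 25.7·tan 11.90° = 5.416 m.
Layer 2: sin θ = 988·sin 11.9°/392 = 0.5197, θ = 31.31°; offset = 5.2·tan 31.31° = 3.163 m.
Σ offsets = 8.579 m.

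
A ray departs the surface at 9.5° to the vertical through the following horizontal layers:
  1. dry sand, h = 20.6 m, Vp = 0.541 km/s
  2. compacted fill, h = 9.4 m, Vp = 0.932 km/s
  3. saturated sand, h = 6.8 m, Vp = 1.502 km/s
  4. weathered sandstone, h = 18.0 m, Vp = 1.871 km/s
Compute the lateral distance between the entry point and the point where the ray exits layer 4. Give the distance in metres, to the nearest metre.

22 m

Apply Snell's law at each interface; in layer i the horizontal offset is hᵢ·tan θᵢ.
Layer 1: θ = 9.50°; offset = 20.6·tan 9.50° = 3.447 m.
Layer 2: sin θ = 0.932·sin 9.5°/0.541 = 0.2843, θ = 16.52°; offset = 9.4·tan 16.52° = 2.788 m.
Layer 3: sin θ = 1.502·sin 9.5°/0.541 = 0.4582, θ = 27.27°; offset = 6.8·tan 27.27° = 3.506 m.
Layer 4: sin θ = 1.871·sin 9.5°/0.541 = 0.5708, θ = 34.81°; offset = 18.0·tan 34.81° = 12.513 m.
Σ offsets = 22.254 m.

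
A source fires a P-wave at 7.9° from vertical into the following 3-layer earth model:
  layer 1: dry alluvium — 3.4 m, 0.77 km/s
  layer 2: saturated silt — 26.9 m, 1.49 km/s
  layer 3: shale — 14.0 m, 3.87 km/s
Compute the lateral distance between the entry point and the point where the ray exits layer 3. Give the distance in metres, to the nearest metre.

p = sin θ₁/V₁ = sin 7.9°/0.77 = 1.7850e-01 s/km is conserved through the stack.
Layer 1: θ = 7.90°; offset = 3.4·tan 7.90° = 0.472 m.
Layer 2: sin θ = p·1.49 = 0.2660 → θ = 15.42°; offset = 26.9·tan 15.42° = 7.422 m.
Layer 3: sin θ = p·3.87 = 0.6908 → θ = 43.69°; offset = 14.0·tan 43.69° = 13.375 m.
Σ offsets = 21.269 m.

21 m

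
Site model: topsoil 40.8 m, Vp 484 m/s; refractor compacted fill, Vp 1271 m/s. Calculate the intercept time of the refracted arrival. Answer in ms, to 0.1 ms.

tᵢ = 2h·√(V₂²−V₁²)/(V₁V₂).
√(V₂²−V₁²) = √(1271²−484²) = 1175.2 m/s.
tᵢ = 2·40.8·1175.2/(484·1271) = 0.15589 s.

155.9 ms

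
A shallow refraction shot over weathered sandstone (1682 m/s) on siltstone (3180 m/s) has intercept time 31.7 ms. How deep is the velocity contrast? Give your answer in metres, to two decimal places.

h = tᵢ·V₁·V₂ / (2·√(V₂²−V₁²)).
√(V₂²−V₁²) = √(3180² − 1682²) = 2698.8 m/s.
h = 0.0317 s × 1682 × 3180 / (2 × 2698.8) = 31.41 m.

31.41 m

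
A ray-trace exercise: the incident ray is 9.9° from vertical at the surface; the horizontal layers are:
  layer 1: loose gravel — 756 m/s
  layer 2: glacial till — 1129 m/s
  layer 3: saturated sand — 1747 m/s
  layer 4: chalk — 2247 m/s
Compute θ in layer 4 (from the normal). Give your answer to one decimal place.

Snell's law across each interface conserves sin θ / V, so sin θ_4 = V_4·sin θ₁/V₁.
sin θ_4 = 2247 × sin 9.9° / 756 = 0.5110.
θ_4 = 30.73° from the vertical.

30.7°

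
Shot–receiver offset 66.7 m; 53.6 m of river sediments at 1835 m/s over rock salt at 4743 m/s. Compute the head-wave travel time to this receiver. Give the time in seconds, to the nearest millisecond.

θ_c = arcsin(V₁/V₂) = arcsin(1835/4743) = 22.76°, cos θ_c = 0.9221.
Intercept time tᵢ = 2h cos θ_c / V₁ = 2·53.6·0.9221/1835 = 0.05387 s.
t = x/V₂ + tᵢ = 66.7/4743 + 0.05387 = 0.06793 s.

0.068 s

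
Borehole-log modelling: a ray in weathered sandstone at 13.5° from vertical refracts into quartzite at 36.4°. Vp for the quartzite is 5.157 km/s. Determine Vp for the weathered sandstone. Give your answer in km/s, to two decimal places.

2.03 km/s

Snell's law: sin 13.5°/V₁ = sin 36.4°/V₂.
V₁ = V₂·sin 13.5°/sin 36.4° = 5.157 × 0.3934 = 2.03 km/s.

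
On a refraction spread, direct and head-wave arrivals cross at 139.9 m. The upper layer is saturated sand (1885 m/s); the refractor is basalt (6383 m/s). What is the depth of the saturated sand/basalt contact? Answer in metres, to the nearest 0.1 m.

x_cross = 2h·√((V₂+V₁)/(V₂−V₁)) → h = x_cross / (2·√((V₂+V₁)/(V₂−V₁))).
√((V₂+V₁)/(V₂−V₁)) = √((6383+1885)/(6383−1885)) = 1.3558.
h = 139.9 / (2·1.3558) = 51.59 m.

51.6 m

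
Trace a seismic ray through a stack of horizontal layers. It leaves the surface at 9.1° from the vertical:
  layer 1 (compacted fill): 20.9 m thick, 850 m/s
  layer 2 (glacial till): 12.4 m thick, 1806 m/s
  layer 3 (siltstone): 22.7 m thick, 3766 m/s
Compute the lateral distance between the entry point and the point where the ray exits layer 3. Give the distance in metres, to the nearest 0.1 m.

Apply Snell's law at each interface; in layer i the horizontal offset is hᵢ·tan θᵢ.
Layer 1: θ = 9.10°; offset = 20.9·tan 9.10° = 3.348 m.
Layer 2: sin θ = 1806·sin 9.1°/850 = 0.3360, θ = 19.64°; offset = 12.4·tan 19.64° = 4.424 m.
Layer 3: sin θ = 3766·sin 9.1°/850 = 0.7007, θ = 44.49°; offset = 22.7·tan 44.49° = 22.296 m.
Total horizontal offset = 30.068 m.

30.1 m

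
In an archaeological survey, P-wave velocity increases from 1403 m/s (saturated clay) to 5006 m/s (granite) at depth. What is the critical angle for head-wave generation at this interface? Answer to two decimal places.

16.28°

Critical incidence: sin θ_c = V₁/V₂ = 1403/5006 = 0.2803.
θ_c = arcsin 0.2803 = 16.28°.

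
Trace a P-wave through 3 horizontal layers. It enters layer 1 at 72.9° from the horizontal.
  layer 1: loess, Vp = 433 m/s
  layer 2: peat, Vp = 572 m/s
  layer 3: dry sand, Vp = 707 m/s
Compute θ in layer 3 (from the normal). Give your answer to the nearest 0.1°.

28.7°

From the normal: θ₁ = 90° − 72.9° = 17.1°.
Snell's law across each interface conserves sin θ / V, so sin θ_3 = V_3·sin θ₁/V₁.
sin θ_3 = 707 × sin 17.1° / 433 = 0.4801.
θ_3 = 28.69° from the vertical.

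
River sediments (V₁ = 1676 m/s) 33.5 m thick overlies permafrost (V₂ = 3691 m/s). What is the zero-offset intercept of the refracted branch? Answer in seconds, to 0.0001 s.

0.0356 s

tᵢ = 2h·√(V₂²−V₁²)/(V₁V₂).
√(V₂²−V₁²) = √(3691²−1676²) = 3288.5 m/s.
tᵢ = 2·33.5·3288.5/(1676·3691) = 0.03562 s.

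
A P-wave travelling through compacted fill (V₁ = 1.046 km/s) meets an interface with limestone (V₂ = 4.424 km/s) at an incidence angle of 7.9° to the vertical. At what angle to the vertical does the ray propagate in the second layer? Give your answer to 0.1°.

Snell's law: sin θ₂ = (V₂/V₁)·sin θ₁ = (4.424/1.046)·sin 7.9° = 0.5813.
θ₂ = sin⁻¹(0.5813) = 35.54° (from vertical).

35.5°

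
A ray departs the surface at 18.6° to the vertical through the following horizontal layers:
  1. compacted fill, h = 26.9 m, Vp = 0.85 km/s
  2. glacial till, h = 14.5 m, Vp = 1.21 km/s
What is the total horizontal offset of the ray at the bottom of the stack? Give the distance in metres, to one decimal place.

Apply Snell's law at each interface; in layer i the horizontal offset is hᵢ·tan θᵢ.
Layer 1: θ = 18.60°; offset = 26.9·tan 18.60° = 9.053 m.
Layer 2: sin θ = 1.21·sin 18.6°/0.85 = 0.4540, θ = 27.00°; offset = 14.5·tan 27.00° = 7.389 m.
Total horizontal offset = 16.442 m.

16.4 m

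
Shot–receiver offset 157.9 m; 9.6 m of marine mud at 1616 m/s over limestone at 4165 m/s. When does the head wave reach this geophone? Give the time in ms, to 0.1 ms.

48.9 ms

t = x/V₂ + 2h·√(V₂²−V₁²)/(V₁V₂).
√(V₂²−V₁²) = √(4165²−1616²) = 3838.7 m/s; delay term = 2·9.6·3838.7/(1616·4165) = 0.01095 s.
t = 157.9/4165 + 0.01095 = 0.04886 s.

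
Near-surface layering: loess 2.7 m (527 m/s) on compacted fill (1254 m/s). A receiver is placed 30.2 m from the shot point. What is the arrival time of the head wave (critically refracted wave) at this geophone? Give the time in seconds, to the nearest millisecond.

t = x/V₂ + 2h·√(V₂²−V₁²)/(V₁V₂).
√(V₂²−V₁²) = √(1254²−527²) = 1137.9 m/s; delay term = 2·2.7·1137.9/(527·1254) = 0.00930 s.
t = 30.2/1254 + 0.00930 = 0.03338 s.

0.033 s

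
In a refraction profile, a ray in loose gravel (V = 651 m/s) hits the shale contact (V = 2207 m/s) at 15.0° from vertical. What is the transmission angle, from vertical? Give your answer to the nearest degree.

Snell's law: sin θ₂ = (V₂/V₁)·sin θ₁ = (2207/651)·sin 15.0° = 0.8774.
θ₂ = sin⁻¹(0.8774) = 61.34° (from vertical).

61°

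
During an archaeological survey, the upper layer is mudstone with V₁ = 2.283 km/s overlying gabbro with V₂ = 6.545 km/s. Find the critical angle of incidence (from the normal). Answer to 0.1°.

At critical incidence the refracted ray runs along the interface (θ₂ = 90°), so sin θ_c = V₁/V₂.
θ_c = arcsin(2.283/6.545) = arcsin 0.3488 = 20.41°.

20.4°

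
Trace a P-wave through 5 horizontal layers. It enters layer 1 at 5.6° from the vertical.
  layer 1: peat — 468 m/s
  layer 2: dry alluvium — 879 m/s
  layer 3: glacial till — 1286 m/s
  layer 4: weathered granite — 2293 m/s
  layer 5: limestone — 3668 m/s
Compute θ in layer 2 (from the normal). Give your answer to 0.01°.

10.56°

Ray parameter p = sin 5.6° / 468 = 2.0851e-04 s/m.
sin θ_2 = p·V_2 = 2.0851e-04 × 879 = 0.1833.
θ_2 = 10.56° from the vertical.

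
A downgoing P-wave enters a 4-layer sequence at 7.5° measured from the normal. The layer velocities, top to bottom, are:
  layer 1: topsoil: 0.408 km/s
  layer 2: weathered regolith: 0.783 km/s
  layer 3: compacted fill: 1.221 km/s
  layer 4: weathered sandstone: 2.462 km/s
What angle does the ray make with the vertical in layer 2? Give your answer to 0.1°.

14.5°

Ray parameter p = sin 7.5° / 0.408 = 3.1992e-01 s/km.
sin θ_2 = p·V_2 = 3.1992e-01 × 0.783 = 0.2505.
θ_2 = arcsin 0.2505 = 14.51°.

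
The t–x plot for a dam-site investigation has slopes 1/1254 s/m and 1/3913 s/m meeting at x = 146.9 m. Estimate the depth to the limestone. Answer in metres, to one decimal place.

h = (x_cross/2)·√((V₂−V₁)/(V₂+V₁)).
(V₂−V₁)/(V₂+V₁) = (3913−1254)/(3913+1254) = 0.5146; √ = 0.7174.
h = (146.9/2)·0.7174 = 52.69 m.

52.7 m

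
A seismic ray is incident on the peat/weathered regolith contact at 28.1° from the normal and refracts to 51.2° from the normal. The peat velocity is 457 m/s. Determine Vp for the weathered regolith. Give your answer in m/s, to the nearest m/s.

756 m/s

Snell's law: sin 28.1°/V₁ = sin 51.2°/V₂.
V₂ = V₁·sin 51.2°/sin 28.1° = 457 × 1.6546 = 756.15 m/s.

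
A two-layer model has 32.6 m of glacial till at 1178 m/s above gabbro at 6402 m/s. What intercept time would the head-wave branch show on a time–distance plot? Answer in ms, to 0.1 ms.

tᵢ = 2h·√(V₂²−V₁²)/(V₁V₂).
√(V₂²−V₁²) = √(6402²−1178²) = 6292.7 m/s.
tᵢ = 2·32.6·6292.7/(1178·6402) = 0.05440 s.

54.4 ms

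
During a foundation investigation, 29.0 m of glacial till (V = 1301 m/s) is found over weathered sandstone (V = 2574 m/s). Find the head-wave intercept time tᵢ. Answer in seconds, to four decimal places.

0.0385 s

θ_c = arcsin(V₁/V₂) = arcsin(1301/2574) = 30.36°; cos θ_c = 0.8629.
tᵢ = 2h·cos θ_c / V₁ = 2·29.0·0.8629 / 1301 = 0.03847 s.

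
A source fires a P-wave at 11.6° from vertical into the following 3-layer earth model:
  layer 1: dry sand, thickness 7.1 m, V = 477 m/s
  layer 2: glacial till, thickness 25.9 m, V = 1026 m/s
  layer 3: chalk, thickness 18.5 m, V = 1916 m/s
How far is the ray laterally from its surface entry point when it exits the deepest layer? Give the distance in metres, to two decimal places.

39.22 m

Apply Snell's law at each interface; in layer i the horizontal offset is hᵢ·tan θᵢ.
Layer 1: θ = 11.60°; offset = 7.1·tan 11.60° = 1.4574 m.
Layer 2: sin θ = 1026·sin 11.6°/477 = 0.4325, θ = 25.63°; offset = 25.9·tan 25.63° = 12.4241 m.
Layer 3: sin θ = 1916·sin 11.6°/477 = 0.8077, θ = 53.87°; offset = 18.5·tan 53.87° = 25.3422 m.
Total horizontal offset = 39.2237 m.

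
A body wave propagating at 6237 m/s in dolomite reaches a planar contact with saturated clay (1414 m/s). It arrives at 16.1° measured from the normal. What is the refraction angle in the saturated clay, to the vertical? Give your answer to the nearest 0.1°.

Snell's law: sin θ₂ = (V₂/V₁)·sin θ₁ = (1414/6237)·sin 16.1° = 0.0629.
θ₂ = sin⁻¹(0.0629) = 3.60° (from vertical).

3.6°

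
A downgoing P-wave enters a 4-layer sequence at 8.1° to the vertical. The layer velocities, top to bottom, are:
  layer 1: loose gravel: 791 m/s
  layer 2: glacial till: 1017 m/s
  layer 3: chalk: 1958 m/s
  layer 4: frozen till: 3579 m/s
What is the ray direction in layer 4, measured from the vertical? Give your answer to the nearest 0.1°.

Ray parameter p = sin 8.1° / 791 = 1.7813e-04 s/m.
sin θ_4 = p·V_4 = 1.7813e-04 × 3579 = 0.6375.
θ_4 = 39.61° from the vertical.

39.6°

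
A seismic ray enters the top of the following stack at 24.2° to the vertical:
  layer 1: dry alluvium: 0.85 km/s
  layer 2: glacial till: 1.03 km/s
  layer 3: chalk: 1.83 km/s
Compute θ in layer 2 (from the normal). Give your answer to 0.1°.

29.8°

Snell's law across each interface conserves sin θ / V, so sin θ_2 = V_2·sin θ₁/V₁.
sin θ_2 = 1.03 × sin 24.2° / 0.85 = 0.4967.
θ_2 = 29.78° from the vertical.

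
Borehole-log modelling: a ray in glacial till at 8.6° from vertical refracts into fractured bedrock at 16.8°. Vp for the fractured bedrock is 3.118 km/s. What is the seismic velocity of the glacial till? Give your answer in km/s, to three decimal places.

1.613 km/s

Snell's law: sin 8.6°/V₁ = sin 16.8°/V₂.
V₁ = V₂·sin 8.6°/sin 16.8° = 3.118 × 0.5174 = 1.613 km/s.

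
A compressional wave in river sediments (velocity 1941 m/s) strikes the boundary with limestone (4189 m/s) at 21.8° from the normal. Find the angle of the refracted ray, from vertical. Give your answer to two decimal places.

sin θ₁/V₁ = sin θ₂/V₂ ⇒ sin θ₂ = 4189·sin 21.8°/1941 = 4189·0.3714/1941 = 0.8015.
θ₂ = arcsin 0.8015 = 53.27° from the normal.

53.27°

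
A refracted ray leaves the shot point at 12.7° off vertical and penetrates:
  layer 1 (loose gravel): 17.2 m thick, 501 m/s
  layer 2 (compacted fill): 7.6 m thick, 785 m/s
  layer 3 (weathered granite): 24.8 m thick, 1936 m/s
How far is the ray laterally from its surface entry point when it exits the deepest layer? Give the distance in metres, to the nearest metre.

47 m

Ray parameter p = sin 12.7° / 501 m/s = 4.3881e-04 s/m.
Layer 1: θ = 12.70°; offset = 17.2·tan 12.70° = 3.876 m.
Layer 2: sin θ = p·785 = 0.3445 → θ = 20.15°; offset = 7.6·tan 20.15° = 2.789 m.
Layer 3: sin θ = p·1936 = 0.8495 → θ = 58.16°; offset = 24.8·tan 58.16° = 39.940 m.
Σ offsets = 46.604 m.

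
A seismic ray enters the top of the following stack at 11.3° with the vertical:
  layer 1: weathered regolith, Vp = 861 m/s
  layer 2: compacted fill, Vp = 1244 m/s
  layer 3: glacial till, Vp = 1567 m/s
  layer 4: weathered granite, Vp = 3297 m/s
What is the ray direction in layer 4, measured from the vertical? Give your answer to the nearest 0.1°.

Ray parameter p = sin 11.3° / 861 = 2.2758e-04 s/m.
sin θ_4 = p·V_4 = 2.2758e-04 × 3297 = 0.7503.
θ_4 = arcsin 0.7503 = 48.62°.

48.6°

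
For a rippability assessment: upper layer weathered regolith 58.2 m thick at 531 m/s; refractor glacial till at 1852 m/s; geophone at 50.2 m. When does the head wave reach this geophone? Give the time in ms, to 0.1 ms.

t = x/V₂ + 2h·√(V₂²−V₁²)/(V₁V₂).
√(V₂²−V₁²) = √(1852²−531²) = 1774.2 m/s; delay term = 2·58.2·1774.2/(531·1852) = 0.21001 s.
t = 50.2/1852 + 0.21001 = 0.23711 s.

237.1 ms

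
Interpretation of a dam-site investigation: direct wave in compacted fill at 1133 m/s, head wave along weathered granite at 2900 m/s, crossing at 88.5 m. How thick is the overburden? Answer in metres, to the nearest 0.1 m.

29.3 m

x_cross = 2h·√((V₂+V₁)/(V₂−V₁)) → h = x_cross / (2·√((V₂+V₁)/(V₂−V₁))).
√((V₂+V₁)/(V₂−V₁)) = √((2900+1133)/(2900−1133)) = 1.5108.
h = 88.5 / (2·1.5108) = 29.29 m.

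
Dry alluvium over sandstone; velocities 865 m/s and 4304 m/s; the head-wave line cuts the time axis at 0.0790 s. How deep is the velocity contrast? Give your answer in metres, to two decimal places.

θ_c = arcsin(865/4304) = 11.59°; cos θ_c = 0.9796.
tᵢ = 2h cos θ_c/V₁ ⇒ h = tᵢ·V₁/(2 cos θ_c) = 0.079·865/(2·0.9796) = 34.88 m.

34.88 m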